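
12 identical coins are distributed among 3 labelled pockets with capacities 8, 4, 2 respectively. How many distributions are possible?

6

Ignoring the caps, the number of non-negative solutions to x_1+…+x_3 = 12 is C(14,2) = 91.
Subtract solutions that violate a single cap (substitute x_i' = x_i − (cap_i+1)): x_1 ≥ 9 gives C(5,2) = 10; x_2 ≥ 5 gives C(9,2) = 36; x_3 ≥ 3 gives C(11,2) = 55. Together 101.
Add back pairs where two caps are both exceeded: 0 + 1 + 15 = 16.
By inclusion–exclusion the count is 91 − 101 + 16 = 6.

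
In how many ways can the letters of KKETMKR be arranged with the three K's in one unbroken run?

Treat the 3 copies of K as a single block. The multiset to arrange is then {KKK, E, M, R, T}, 5 items in all.
All 5 items are distinct, so there are (5)! = 120 arrangements.

120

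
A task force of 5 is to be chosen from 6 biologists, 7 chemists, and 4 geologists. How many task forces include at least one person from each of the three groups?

Unrestricted: C(17,5) = 6188 ways to pick any 5 of the 17.
Subtract selections that omit an entire group: no biologists → C(11,5) = 462; no chemists → C(10,5) = 252; no geologists → C(13,5) = 1287.
Add back selections omitting two groups (i.e. drawn from a single group): C(6,5) + C(7,5) + C(4,5) = 27.
By inclusion–exclusion: 6188 − 2001 + 27 = 4214.

4214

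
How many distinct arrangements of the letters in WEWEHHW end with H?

Fix H in the last position and arrange the remaining 6 letters.
Those 6 letters have E appearing twice and W appearing 3 times, giving (6)!/(3!·2!) = 60.

60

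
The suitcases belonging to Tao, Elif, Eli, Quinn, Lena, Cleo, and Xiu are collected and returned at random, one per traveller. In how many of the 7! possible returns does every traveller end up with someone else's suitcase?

1854

Let Aᵢ be the assignments in which traveller i gets their own suitcase. We want the size of the complement of A₁∪…∪A_7.
By inclusion–exclusion this is Σ_{j=0}^{7} (−1)^j C(7,j)·(7−j)!.
Computing: 5040 − 5040 + 2520 − 840 + 210 − 42 + 7 − 1 = 1854.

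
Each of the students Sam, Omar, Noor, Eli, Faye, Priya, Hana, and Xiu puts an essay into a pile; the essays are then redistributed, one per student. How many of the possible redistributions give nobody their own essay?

14833

Let Aᵢ be the assignments in which student i gets their own essay. We want the size of the complement of A₁∪…∪A_8.
By inclusion–exclusion this is Σ_{j=0}^{8} (−1)^j C(8,j)·(8−j)!.
Computing: 40320 − 40320 + 20160 − 6720 + 1680 − 336 + 56 − 8 + 1 = 14833.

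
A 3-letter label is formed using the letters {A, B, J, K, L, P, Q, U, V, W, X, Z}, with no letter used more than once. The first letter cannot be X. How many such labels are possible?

The first letter has 12−1 = 11 choices (anything except X).
The remaining 2 letters are filled from the other 11 symbols without repetition: 11 × 10 = 110.
Total: 11 × 110 = 1210.

1210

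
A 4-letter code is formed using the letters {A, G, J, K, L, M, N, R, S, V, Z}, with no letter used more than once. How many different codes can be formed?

7920

With no repetition, fill the 4 letters in order: 11 choices, then 10, down to 8.
11 × 10 × 9 × 8 = 7920.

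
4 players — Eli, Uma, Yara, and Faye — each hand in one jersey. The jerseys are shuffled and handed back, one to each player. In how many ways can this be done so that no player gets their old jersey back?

Let Aᵢ be the assignments in which player i gets their old jersey. We want the size of the complement of A₁∪…∪A_4.
By inclusion–exclusion this is Σ_{j=0}^{4} (−1)^j C(4,j)·(4−j)!.
Computing: 24 − 24 + 12 − 4 + 1 = 9.

9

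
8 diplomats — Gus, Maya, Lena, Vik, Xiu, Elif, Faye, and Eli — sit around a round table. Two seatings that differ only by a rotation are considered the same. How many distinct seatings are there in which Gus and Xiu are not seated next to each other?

3600

All circular seatings of 8 people number (7)! = 5040.
Seatings with Gus beside Xiu: treat them as a block with 2 internal orders, giving 2 × (6)! = 1440.
Subtracting, 5040 − 1440 = 3600.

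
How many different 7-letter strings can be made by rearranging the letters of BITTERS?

2520

The 7 letters of BITTERS have repeats: T appearing twice.
The number of distinct arrangements is 7!/(2!) = 5040/2 = 2520.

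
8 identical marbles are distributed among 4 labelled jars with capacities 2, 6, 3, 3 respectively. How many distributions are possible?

44

By stars and bars, unrestricted non-negative solutions to x_1+…+x_4 = 8 number C(8+3,3) = 165.
Subtract solutions that violate a single cap (substitute x_i' = x_i − (cap_i+1)): x_1 ≥ 3 gives C(8,3) = 56; x_2 ≥ 7 gives C(4,3) = 4; x_3 ≥ 4 gives C(7,3) = 35; x_4 ≥ 4 gives C(7,3) = 35. Together 130.
Add back pairs where two caps are both exceeded: 0 + 4 + 4 + 0 + 0 + 1 = 9.
By inclusion–exclusion the count is 165 − 130 + 9 = 44.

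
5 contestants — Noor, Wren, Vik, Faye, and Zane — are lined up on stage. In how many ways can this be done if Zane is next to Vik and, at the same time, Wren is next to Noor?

24

Treat {Zane,Vik} as one block (2 orders) and {Wren,Noor} as another (2 orders).
That leaves 3 units to arrange: 2 × 2 × 3! = 4 × 6 = 24.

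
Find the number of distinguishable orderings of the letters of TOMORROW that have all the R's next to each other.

840

Treat the 2 copies of R as a single block. The multiset to arrange is then {RR, M, O, O, O, T, W}, 7 items in all.
That gives (7)!/(3!) = 840 arrangements.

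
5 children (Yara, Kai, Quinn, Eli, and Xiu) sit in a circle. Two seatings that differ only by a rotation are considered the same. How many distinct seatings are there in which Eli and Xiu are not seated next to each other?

All circular seatings of 5 people number (4)! = 24.
Seatings with Eli beside Xiu: treat them as a block with 2 internal orders, giving 2 × (3)! = 12.
Subtracting, 24 − 12 = 12.

12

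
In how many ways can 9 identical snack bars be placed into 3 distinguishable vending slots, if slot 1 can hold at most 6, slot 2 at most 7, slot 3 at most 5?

By stars and bars, unrestricted non-negative solutions to x_1+…+x_3 = 9 number C(9+2,2) = 55.
Subtract solutions that violate a single cap (substitute x_i' = x_i − (cap_i+1)): x_1 ≥ 7 gives C(4,2) = 6; x_2 ≥ 8 gives C(3,2) = 3; x_3 ≥ 6 gives C(5,2) = 10. Together 19.
No two caps can be exceeded simultaneously, so the pair terms are all 0.
By inclusion–exclusion the count is 55 − 19 + 0 = 36.

36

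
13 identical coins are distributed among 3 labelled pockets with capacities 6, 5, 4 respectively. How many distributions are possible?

By stars and bars, unrestricted non-negative solutions to x_1+…+x_3 = 13 number C(13+2,2) = 105.
Subtract solutions that violate a single cap (substitute x_i' = x_i − (cap_i+1)): x_1 ≥ 7 gives C(8,2) = 28; x_2 ≥ 6 gives C(9,2) = 36; x_3 ≥ 5 gives C(10,2) = 45. Together 109.
Add back pairs where two caps are both exceeded: 1 + 3 + 6 = 10.
By inclusion–exclusion the count is 105 − 109 + 10 = 6.

6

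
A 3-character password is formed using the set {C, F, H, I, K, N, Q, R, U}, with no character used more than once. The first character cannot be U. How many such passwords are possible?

The first character has 9−1 = 8 choices (anything except U).
The remaining 2 characters are filled from the other 8 symbols without repetition: 8 × 7 = 56.
Total: 8 × 56 = 448.

448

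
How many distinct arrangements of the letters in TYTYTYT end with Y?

15

With the last slot taken by Y, it remains to arrange the other 6 letters (TTYTYT).
Those 6 letters have T appearing 4 times and Y appearing twice, giving (6)!/(4!·2!) = 15.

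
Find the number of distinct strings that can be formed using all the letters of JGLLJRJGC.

15120

JGLLJRJGC has 9 letters with G appearing twice, J appearing 3 times, and L appearing twice.
Dividing 9! = 362880 by 3!·2!·2! = 24 for the repeated letters gives 15120.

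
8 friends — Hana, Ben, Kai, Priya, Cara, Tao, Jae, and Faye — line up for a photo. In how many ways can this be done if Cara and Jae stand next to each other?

10080

Treat {Cara, Jae} as a single unit. There are 7 units to order, and the pair itself can be ordered 2 ways.
So the count is 2·(7)! = 10080.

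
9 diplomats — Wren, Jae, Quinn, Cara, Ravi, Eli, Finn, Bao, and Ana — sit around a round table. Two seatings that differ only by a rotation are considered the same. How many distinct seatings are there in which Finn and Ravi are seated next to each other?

10080

Glue Finn and Ravi into a block (2 internal orders). Seating 8 units around a circle gives (7)! arrangements.
So 2 × (7)! = 2 × 5040 = 10080.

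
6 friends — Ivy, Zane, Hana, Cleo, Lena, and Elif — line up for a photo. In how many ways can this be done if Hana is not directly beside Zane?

Of the 6! = 720 arrangements, those with Hana and Zane adjacent number 2 × 5! = 240 (treat the pair as a block with 2 internal orders).
So 720 − 240 = 480 arrangements keep them apart.

480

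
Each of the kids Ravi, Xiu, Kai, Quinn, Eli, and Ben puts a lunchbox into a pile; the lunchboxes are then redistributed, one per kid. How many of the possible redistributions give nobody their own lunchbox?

Let Aᵢ be the assignments in which kid i gets their own lunchbox. We want the size of the complement of A₁∪…∪A_6.
By inclusion–exclusion this is Σ_{j=0}^{6} (−1)^j C(6,j)·(6−j)!.
Computing: 720 − 720 + 360 − 120 + 30 − 6 + 1 = 265.

265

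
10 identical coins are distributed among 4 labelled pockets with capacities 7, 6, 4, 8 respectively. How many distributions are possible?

Without the upper bounds there are C(13,3) = 286 ways to split 10 among 4 pockets.
Subtract solutions that violate a single cap (substitute x_i' = x_i − (cap_i+1)): x_1 ≥ 8 gives C(5,3) = 10; x_2 ≥ 7 gives C(6,3) = 20; x_3 ≥ 5 gives C(8,3) = 56; x_4 ≥ 9 gives C(4,3) = 4. Together 90.
No two caps can be exceeded simultaneously, so the pair terms are all 0.
By inclusion–exclusion the count is 286 − 90 + 0 = 196.

196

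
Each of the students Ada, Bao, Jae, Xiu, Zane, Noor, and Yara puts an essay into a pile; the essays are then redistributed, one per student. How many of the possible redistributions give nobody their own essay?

Let Aᵢ be the assignments in which student i gets their own essay. We want the size of the complement of A₁∪…∪A_7.
By inclusion–exclusion this is Σ_{j=0}^{7} (−1)^j C(7,j)·(7−j)!.
Computing: 5040 − 5040 + 2520 − 840 + 210 − 42 + 7 − 1 = 1854.

1854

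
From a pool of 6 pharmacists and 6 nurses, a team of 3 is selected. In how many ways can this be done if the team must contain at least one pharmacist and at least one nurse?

With no constraint there are C(12,3) = 220 possible selections.
Subtract selections that omit an entire group: no pharmacists → C(6,3) = 20; no nurses → C(6,3) = 20.
Both groups omitted at once is impossible, so 220 − 40 = 180.

180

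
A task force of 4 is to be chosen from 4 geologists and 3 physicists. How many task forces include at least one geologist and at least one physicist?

34

Unrestricted: C(7,4) = 35 ways to pick any 4 of the 7.
Selections missing a whole group: no geologists → C(3,4) = 0; no physicists → C(4,4) = 1.
Both groups omitted at once is impossible, so 35 − 1 = 34.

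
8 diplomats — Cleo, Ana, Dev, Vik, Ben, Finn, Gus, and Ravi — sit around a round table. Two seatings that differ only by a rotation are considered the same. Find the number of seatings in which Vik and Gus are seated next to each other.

1440

Glue Vik and Gus into a block (2 internal orders). Seating 7 units around a circle gives (6)! arrangements.
So 2 × (6)! = 2 × 720 = 1440.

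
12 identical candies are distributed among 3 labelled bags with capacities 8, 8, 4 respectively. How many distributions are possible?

By stars and bars, unrestricted non-negative solutions to x_1+…+x_3 = 12 number C(12+2,2) = 91.
Subtract solutions that violate a single cap (substitute x_i' = x_i − (cap_i+1)): x_1 ≥ 9 gives C(5,2) = 10; x_2 ≥ 9 gives C(5,2) = 10; x_3 ≥ 5 gives C(9,2) = 36. Together 56.
No two caps can be exceeded simultaneously, so the pair terms are all 0.
By inclusion–exclusion the count is 91 − 56 + 0 = 35.

35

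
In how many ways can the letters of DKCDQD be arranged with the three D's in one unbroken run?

Treat the 3 copies of D as a single block. The multiset to arrange is then {DDD, C, K, Q}, 4 items in all.
All 4 items are distinct, so there are (4)! = 24 arrangements.

24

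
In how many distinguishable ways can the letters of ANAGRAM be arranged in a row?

The 7 letters of ANAGRAM have repeats: A appearing 3 times.
Dividing 7! = 5040 by 3! = 6 for the repeated letters gives 840.

840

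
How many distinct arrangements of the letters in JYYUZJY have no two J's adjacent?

Total arrangements of JYYUZJY: 7!/(3!·2!) = 420.
If the two J's are adjacent, glue them into one block, leaving 6 items to arrange: (6)!/(3!) = 120 ways.
Subtracting, 420 − 120 = 300 arrangements keep the J's apart.

300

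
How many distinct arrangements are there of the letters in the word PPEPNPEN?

420

Letter multiplicities in PPEPNPEN: E×2, N×2, P×4.
So there are 8! / (4!·2!·2!) = 420 distinguishable arrangements.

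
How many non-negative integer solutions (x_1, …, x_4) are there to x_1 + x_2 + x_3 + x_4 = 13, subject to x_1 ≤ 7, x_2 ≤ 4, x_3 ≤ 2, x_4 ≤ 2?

Without the upper bounds there are C(16,3) = 560 ways to split 13 among 4 variables.
Subtract solutions that violate a single cap (substitute x_i' = x_i − (cap_i+1)): x_1 ≥ 8 gives C(8,3) = 56; x_2 ≥ 5 gives C(11,3) = 165; x_3 ≥ 3 gives C(13,3) = 286; x_4 ≥ 3 gives C(13,3) = 286. Together 793.
Add back pairs where two caps are both exceeded: 1 + 10 + 10 + 56 + 56 + 120 = 253.
Subtract triples: 0 + 0 + 0 + 10 = 10.
By inclusion–exclusion the count is 560 − 793 + 253 − 10 = 10.

10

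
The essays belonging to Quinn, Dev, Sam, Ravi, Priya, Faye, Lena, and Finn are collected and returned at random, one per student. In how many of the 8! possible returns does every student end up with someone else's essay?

14833

Let Aᵢ be the assignments in which student i gets their own essay. We want the size of the complement of A₁∪…∪A_8.
By inclusion–exclusion this is Σ_{j=0}^{8} (−1)^j C(8,j)·(8−j)!.
Computing: 40320 − 40320 + 20160 − 6720 + 1680 − 336 + 56 − 8 + 1 = 14833.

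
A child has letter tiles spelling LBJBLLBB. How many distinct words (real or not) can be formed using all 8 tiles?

280

LBJBLLBB has 8 letters with B appearing 4 times and L appearing 3 times.
Dividing 8! = 40320 by 4!·3! = 144 for the repeated letters gives 280.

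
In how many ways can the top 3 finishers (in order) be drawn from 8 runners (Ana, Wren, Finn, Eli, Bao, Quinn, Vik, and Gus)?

336

This is an ordered selection of 3 from 8: P(8,3).
That gives 8 × 7 × 6 = 336.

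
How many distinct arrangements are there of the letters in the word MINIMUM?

Letter multiplicities in MINIMUM: I×2, M×3, N×1, U×1.
So there are 7! / (3!·2!) = 420 distinguishable arrangements.

420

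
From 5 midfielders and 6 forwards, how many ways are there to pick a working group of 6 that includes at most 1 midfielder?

31

Split by how many midfielders are chosen (0 through 1).
Sum: C(5,0)·C(6,6) + C(5,1)·C(6,5) = 1 + 30 = 31.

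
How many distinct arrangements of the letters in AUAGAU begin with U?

20

With the first slot taken by U, it remains to arrange the other 5 letters (AAGAU).
Those 5 letters have A appearing 3 times, giving (5)!/(3!) = 20.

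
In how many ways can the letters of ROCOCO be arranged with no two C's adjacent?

40

Total arrangements of ROCOCO: 6!/(3!·2!) = 60.
Arrangements with the C's together: treat CC as one letter, giving (5)!/(3!) = 20.
Subtracting, 60 − 20 = 40 arrangements keep the C's apart.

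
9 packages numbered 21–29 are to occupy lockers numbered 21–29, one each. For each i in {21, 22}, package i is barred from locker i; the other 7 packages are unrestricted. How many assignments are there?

287280

Let Aᵢ (for i ∈ {21, 22}) be the placements that put package i in its forbidden locker. Any j of these fix j positions, leaving (9−j)! ways to fill the rest, and there are C(2,j) ways to pick which j.
By inclusion–exclusion, the number of valid placements is Σ_{j=0}^{2} (−1)^j C(2,j)·(9−j)!.
Computing: 362880 − 80640 + 5040 = 287280.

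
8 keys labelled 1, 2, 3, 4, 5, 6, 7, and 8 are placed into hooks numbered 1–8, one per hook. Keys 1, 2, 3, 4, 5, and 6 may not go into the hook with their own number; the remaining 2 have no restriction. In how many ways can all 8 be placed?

Let Aᵢ (for 1 ≤ i ≤ 6) be the placements that put key i in its forbidden hook. Any j of these fix j positions, leaving (8−j)! ways to fill the rest, and there are C(6,j) ways to pick which j.
By inclusion–exclusion, the number of valid placements is Σ_{j=0}^{6} (−1)^j C(6,j)·(8−j)!.
Computing: 40320 − 30240 + 10800 − 2400 + 360 − 36 + 2 = 18806.

18806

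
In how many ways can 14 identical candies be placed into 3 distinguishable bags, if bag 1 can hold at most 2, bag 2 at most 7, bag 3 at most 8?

9

Ignoring the caps, the number of non-negative solutions to x_1+…+x_3 = 14 is C(16,2) = 120.
Subtract solutions that violate a single cap (substitute x_i' = x_i − (cap_i+1)): x_1 ≥ 3 gives C(13,2) = 78; x_2 ≥ 8 gives C(8,2) = 28; x_3 ≥ 9 gives C(7,2) = 21. Together 127.
Add back pairs where two caps are both exceeded: 10 + 6 + 0 = 16.
By inclusion–exclusion the count is 120 − 127 + 16 = 9.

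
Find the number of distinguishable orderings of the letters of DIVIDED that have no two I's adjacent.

There are 7!/(3!·2!) = 420 arrangements of DIVIDED in total.
Arrangements with the I's together: treat II as one letter, giving (6)!/(3!) = 120.
Hence 420 − 120 = 300.

300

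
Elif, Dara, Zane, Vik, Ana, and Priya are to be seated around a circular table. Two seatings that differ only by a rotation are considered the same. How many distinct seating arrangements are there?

120

Around a circle, 6 distinct people have 6!/6 = (5)! = 120 rotationally distinct seatings.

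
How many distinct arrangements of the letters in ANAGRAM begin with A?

Fix A in the first position and arrange the remaining 6 letters.
Those 6 letters have A appearing twice, giving (6)!/(2!) = 360.

360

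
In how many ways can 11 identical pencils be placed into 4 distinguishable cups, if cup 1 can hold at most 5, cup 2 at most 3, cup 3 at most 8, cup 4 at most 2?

By stars and bars, unrestricted non-negative solutions to x_1+…+x_4 = 11 number C(11+3,3) = 364.
Subtract solutions that violate a single cap (substitute x_i' = x_i − (cap_i+1)): x_1 ≥ 6 gives C(8,3) = 56; x_2 ≥ 4 gives C(10,3) = 120; x_3 ≥ 9 gives C(5,3) = 10; x_4 ≥ 3 gives C(11,3) = 165. Together 351.
Add back pairs where two caps are both exceeded: 4 + 0 + 10 + 0 + 35 + 0 = 49.
By inclusion–exclusion the count is 364 − 351 + 49 = 62.

62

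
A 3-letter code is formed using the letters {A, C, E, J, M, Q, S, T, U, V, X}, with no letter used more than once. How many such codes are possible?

This is a permutation of 3 out of 11: P(11,3) = 11!/8!.
11 × 10 × 9 = 990.

990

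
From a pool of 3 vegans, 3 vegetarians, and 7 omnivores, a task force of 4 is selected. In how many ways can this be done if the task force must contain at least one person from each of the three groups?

315

Unrestricted: C(13,4) = 715 ways to pick any 4 of the 13.
Subtract selections that omit an entire group: no vegans → C(10,4) = 210; no vegetarians → C(10,4) = 210; no omnivores → C(6,4) = 15.
Add back selections omitting two groups (i.e. drawn from a single group): C(3,4) + C(3,4) + C(7,4) = 35.
By inclusion–exclusion: 715 − 435 + 35 = 315.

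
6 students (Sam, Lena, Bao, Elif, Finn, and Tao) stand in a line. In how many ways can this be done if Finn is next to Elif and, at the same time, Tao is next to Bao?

Treat {Finn,Elif} as one block (2 orders) and {Tao,Bao} as another (2 orders).
That leaves 4 units to arrange: 2 × 2 × 4! = 4 × 24 = 96.

96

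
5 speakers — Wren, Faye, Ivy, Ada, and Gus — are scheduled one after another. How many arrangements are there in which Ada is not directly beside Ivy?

There are 5! = 120 arrangements in all. If Ada and Ivy are adjacent, merging them into one block gives 2·(4)! = 48 arrangements.
Complementary counting: 120 − 48 = 72.

72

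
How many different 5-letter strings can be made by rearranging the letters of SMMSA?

Letter multiplicities in SMMSA: A×1, M×2, S×2.
Dividing 5! = 120 by 2!·2! = 4 for the repeated letters gives 30.

30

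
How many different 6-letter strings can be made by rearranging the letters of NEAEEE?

30

Letter multiplicities in NEAEEE: A×1, E×4, N×1.
So there are 6! / (4!) = 30 distinguishable arrangements.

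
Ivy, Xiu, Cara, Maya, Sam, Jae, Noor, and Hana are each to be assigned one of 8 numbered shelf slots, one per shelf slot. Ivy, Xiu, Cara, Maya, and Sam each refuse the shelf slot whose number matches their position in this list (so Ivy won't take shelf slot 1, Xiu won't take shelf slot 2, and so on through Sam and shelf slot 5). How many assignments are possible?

21234

Let Aᵢ (for 1 ≤ i ≤ 5) be the placements that put person i in their forbidden shelf slot. Any j of these fix j positions, leaving (8−j)! ways to fill the rest, and there are C(5,j) ways to pick which j.
By inclusion–exclusion, the number of valid placements is Σ_{j=0}^{5} (−1)^j C(5,j)·(8−j)!.
Computing: 40320 − 25200 + 7200 − 1200 + 120 − 6 = 21234.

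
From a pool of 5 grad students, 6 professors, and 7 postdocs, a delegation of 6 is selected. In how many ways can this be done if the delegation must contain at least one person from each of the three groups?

Total 6-person selections from all 18: C(18,6) = 18564.
Selections missing a whole group: no grad students → C(13,6) = 1716; no professors → C(12,6) = 924; no postdocs → C(11,6) = 462.
Add back selections omitting two groups (i.e. drawn from a single group): C(5,6) + C(6,6) + C(7,6) = 8.
By inclusion–exclusion: 18564 − 3102 + 8 = 15470.

15470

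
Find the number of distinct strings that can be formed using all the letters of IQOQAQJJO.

Letter multiplicities in IQOQAQJJO: A×1, I×1, J×2, O×2, Q×3.
Dividing 9! = 362880 by 3!·2!·2! = 24 for the repeated letters gives 15120.

15120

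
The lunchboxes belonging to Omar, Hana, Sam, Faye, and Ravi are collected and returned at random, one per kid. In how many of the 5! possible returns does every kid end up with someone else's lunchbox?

This is the derangement count D_5: permutations of 5 items with no fixed point.
By inclusion–exclusion this is Σ_{j=0}^{5} (−1)^j C(5,j)·(5−j)!.
Computing: 120 − 120 + 60 − 20 + 5 − 1 = 44.

44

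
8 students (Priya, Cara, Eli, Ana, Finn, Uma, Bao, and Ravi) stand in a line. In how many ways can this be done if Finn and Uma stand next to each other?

Glue Finn and Uma into one block (2 internal orders), leaving 7 units to arrange in a row.
That gives 2 × 7! = 2 × 5040 = 10080.

10080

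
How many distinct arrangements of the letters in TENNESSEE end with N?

840

With the last slot taken by N, it remains to arrange the other 8 letters (TENESSEE).
Those 8 letters have E appearing 4 times and S appearing twice, giving (8)!/(4!·2!) = 840.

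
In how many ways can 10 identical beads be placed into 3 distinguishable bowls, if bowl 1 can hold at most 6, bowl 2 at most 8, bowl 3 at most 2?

By stars and bars, unrestricted non-negative solutions to x_1+…+x_3 = 10 number C(10+2,2) = 66.
Subtract solutions that violate a single cap (substitute x_i' = x_i − (cap_i+1)): x_1 ≥ 7 gives C(5,2) = 10; x_2 ≥ 9 gives C(3,2) = 3; x_3 ≥ 3 gives C(9,2) = 36. Together 49.
Add back pairs where two caps are both exceeded: 0 + 1 + 0 = 1.
By inclusion–exclusion the count is 66 − 49 + 1 = 18.

18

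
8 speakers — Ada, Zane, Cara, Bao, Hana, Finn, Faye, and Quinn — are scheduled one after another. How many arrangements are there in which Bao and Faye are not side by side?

30240

There are 8! = 40320 arrangements in all. If Bao and Faye are adjacent, merging them into one block gives 2·(7)! = 10080 arrangements.
Complementary counting: 40320 − 10080 = 30240.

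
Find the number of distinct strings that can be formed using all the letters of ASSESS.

The 6 letters of ASSESS have repeats: S appearing 4 times.
So there are 6! / (4!) = 30 distinguishable arrangements.

30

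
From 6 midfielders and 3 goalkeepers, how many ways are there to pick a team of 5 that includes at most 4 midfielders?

120

Split by how many midfielders are chosen (0 through 4).
Sum: C(6,0)·C(3,5) + C(6,1)·C(3,4) + C(6,2)·C(3,3) + C(6,3)·C(3,2) + C(6,4)·C(3,1) = 0 + 0 + 15 + 60 + 45 = 120.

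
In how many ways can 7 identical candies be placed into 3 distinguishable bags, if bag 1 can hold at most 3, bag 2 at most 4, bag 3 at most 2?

6

By stars and bars, unrestricted non-negative solutions to x_1+…+x_3 = 7 number C(7+2,2) = 36.
Subtract solutions that violate a single cap (substitute x_i' = x_i − (cap_i+1)): x_1 ≥ 4 gives C(5,2) = 10; x_2 ≥ 5 gives C(4,2) = 6; x_3 ≥ 3 gives C(6,2) = 15. Together 31.
Add back pairs where two caps are both exceeded: 0 + 1 + 0 = 1.
By inclusion–exclusion the count is 36 − 31 + 1 = 6.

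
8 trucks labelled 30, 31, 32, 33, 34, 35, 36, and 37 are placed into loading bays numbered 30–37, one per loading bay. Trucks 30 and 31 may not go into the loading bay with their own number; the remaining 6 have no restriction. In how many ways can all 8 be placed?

30960

Let Aᵢ (for i ∈ {30, 31}) be the placements that put truck i in its forbidden loading bay. Any j of these fix j positions, leaving (8−j)! ways to fill the rest, and there are C(2,j) ways to pick which j.
By inclusion–exclusion, the number of valid placements is Σ_{j=0}^{2} (−1)^j C(2,j)·(8−j)!.
Computing: 40320 − 10080 + 720 = 30960.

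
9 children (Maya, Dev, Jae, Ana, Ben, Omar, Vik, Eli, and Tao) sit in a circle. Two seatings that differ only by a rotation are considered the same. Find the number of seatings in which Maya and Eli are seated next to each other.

Treat {Maya, Eli} as one unit (2 internal orders) and seat the resulting 8 units around the table: (7)! circular arrangements.
So 2 × (7)! = 2 × 5040 = 10080.

10080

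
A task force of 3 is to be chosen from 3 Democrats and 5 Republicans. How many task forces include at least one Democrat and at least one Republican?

45

Total 3-person selections from all 8: C(8,3) = 56.
Selections missing a whole group: no Democrats → C(5,3) = 10; no Republicans → C(3,3) = 1.
Both groups omitted at once is impossible, so 56 − 11 = 45.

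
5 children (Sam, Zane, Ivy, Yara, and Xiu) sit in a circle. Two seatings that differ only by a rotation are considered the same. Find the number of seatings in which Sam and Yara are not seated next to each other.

12

All circular seatings of 5 people number (4)! = 24.
Seatings with Sam beside Yara: treat them as a block with 2 internal orders, giving 2 × (3)! = 12.
Subtracting, 24 − 12 = 12.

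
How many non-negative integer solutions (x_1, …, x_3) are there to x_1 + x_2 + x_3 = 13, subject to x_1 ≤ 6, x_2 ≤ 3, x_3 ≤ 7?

By stars and bars, unrestricted non-negative solutions to x_1+…+x_3 = 13 number C(13+2,2) = 105.
Subtract solutions that violate a single cap (substitute x_i' = x_i − (cap_i+1)): x_1 ≥ 7 gives C(8,2) = 28; x_2 ≥ 4 gives C(11,2) = 55; x_3 ≥ 8 gives C(7,2) = 21. Together 104.
Add back pairs where two caps are both exceeded: 6 + 0 + 3 = 9.
By inclusion–exclusion the count is 105 − 104 + 9 = 10.

10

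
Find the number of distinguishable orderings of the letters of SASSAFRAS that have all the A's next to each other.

210

Treat the 3 copies of A as a single block. The multiset to arrange is then {AAA, F, R, S, S, S, S}, 7 items in all.
That gives (7)!/(4!) = 210 arrangements.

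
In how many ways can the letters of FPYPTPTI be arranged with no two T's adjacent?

2520

There are 8!/(3!·2!) = 3360 arrangements of FPYPTPTI in total.
If the two T's are adjacent, glue them into one block, leaving 7 items to arrange: (7)!/(3!) = 840 ways.
Hence 3360 − 840 = 2520.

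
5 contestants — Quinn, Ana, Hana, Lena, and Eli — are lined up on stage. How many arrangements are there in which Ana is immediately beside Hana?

48

Glue Ana and Hana into one block (2 internal orders), leaving 4 units to arrange in a row.
So the count is 2·(4)! = 48.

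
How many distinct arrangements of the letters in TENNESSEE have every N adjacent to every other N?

Treat the 2 copies of N as a single block. The multiset to arrange is then {NN, E, E, E, E, S, S, T}, 8 items in all.
That gives (8)!/(4!·2!) = 840 arrangements.

840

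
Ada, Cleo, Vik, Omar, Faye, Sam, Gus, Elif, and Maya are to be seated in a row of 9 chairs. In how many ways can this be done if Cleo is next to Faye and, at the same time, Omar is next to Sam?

20160

Treat {Cleo,Faye} as one block (2 orders) and {Omar,Sam} as another (2 orders).
That leaves 7 units to arrange: 2 × 2 × 7! = 4 × 5040 = 20160.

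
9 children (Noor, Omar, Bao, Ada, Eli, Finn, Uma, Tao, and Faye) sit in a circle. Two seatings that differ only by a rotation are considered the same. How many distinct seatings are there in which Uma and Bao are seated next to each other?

10080

Treat {Uma, Bao} as one unit (2 internal orders) and seat the resulting 8 units around the table: (7)! circular arrangements.
So 2 × (7)! = 2 × 5040 = 10080.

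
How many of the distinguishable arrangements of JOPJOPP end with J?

60

With the last slot taken by J, it remains to arrange the other 6 letters (OPJOPP).
Those 6 letters have O appearing twice and P appearing 3 times, giving (6)!/(3!·2!) = 60.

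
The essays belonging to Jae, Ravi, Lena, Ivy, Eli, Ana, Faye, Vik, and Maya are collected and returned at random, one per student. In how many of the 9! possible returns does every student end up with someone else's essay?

133496

This is the derangement count D_9: permutations of 9 items with no fixed point.
By inclusion–exclusion this is Σ_{j=0}^{9} (−1)^j C(9,j)·(9−j)!.
Computing: 362880 − 362880 + 181440 − 60480 + 15120 − 3024 + 504 − 72 + 9 − 1 = 133496.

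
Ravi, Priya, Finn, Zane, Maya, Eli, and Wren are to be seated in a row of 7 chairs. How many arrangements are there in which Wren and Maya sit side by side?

1440

Treat {Wren, Maya} as a single unit. There are 6 units to order, and the pair itself can be ordered 2 ways.
So the count is 2·(6)! = 1440.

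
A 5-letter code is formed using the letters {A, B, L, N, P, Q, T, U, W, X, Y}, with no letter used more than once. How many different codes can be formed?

This is a permutation of 5 out of 11: P(11,5) = 11!/6!.
That product is 11 × 10 × 9 × 8 × 7 = 55440.

55440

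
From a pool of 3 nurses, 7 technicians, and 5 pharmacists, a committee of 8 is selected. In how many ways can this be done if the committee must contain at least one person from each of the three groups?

5894

With no constraint there are C(15,8) = 6435 possible selections.
Subtract selections that omit an entire group: no nurses → C(12,8) = 495; no technicians → C(8,8) = 1; no pharmacists → C(10,8) = 45.
Add back selections omitting two groups (i.e. drawn from a single group): C(3,8) + C(7,8) + C(5,8) = 0.
By inclusion–exclusion: 6435 − 541 + 0 = 5894.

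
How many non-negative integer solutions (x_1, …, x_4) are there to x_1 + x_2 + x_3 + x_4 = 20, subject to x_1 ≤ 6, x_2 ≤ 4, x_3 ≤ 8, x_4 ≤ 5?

20

Ignoring the caps, the number of non-negative solutions to x_1+…+x_4 = 20 is C(23,3) = 1771.
Subtract solutions that violate a single cap (substitute x_i' = x_i − (cap_i+1)): x_1 ≥ 7 gives C(16,3) = 560; x_2 ≥ 5 gives C(18,3) = 816; x_3 ≥ 9 gives C(14,3) = 364; x_4 ≥ 6 gives C(17,3) = 680. Together 2420.
Add back pairs where two caps are both exceeded: 165 + 35 + 120 + 84 + 220 + 56 = 680.
Subtract triples: 0 + 10 + 0 + 1 = 11.
By inclusion–exclusion the count is 1771 − 2420 + 680 − 11 = 20.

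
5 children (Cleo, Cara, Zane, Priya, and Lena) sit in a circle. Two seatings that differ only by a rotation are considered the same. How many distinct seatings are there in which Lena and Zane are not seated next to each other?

12

Without the restriction there are (4)! = 24 seatings.
Those with Lena next to Zane: fuse the pair into one unit and seat 4 units around a circle — 2·(3)! = 12.
Subtracting, 24 − 12 = 12.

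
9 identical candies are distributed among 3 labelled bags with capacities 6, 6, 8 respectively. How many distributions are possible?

42

Without the upper bounds there are C(11,2) = 55 ways to split 9 among 3 bags.
Subtract solutions that violate a single cap (substitute x_i' = x_i − (cap_i+1)): x_1 ≥ 7 gives C(4,2) = 6; x_2 ≥ 7 gives C(4,2) = 6; x_3 ≥ 9 gives C(2,2) = 1. Together 13.
No two caps can be exceeded simultaneously, so the pair terms are all 0.
By inclusion–exclusion the count is 55 − 13 + 0 = 42.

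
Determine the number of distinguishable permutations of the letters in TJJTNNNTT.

Letter multiplicities in TJJTNNNTT: J×2, N×3, T×4.
So there are 9! / (4!·3!·2!) = 1260 distinguishable arrangements.

1260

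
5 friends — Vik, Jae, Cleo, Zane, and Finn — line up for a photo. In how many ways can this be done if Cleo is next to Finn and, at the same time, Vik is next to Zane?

24

Treat {Cleo,Finn} as one block (2 orders) and {Vik,Zane} as another (2 orders).
That leaves 3 units to arrange: 2 × 2 × 3! = 4 × 6 = 24.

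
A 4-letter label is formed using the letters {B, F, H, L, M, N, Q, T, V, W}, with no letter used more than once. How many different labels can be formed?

5040

Choose and order 4 of the 10 symbols: the first letter has 10 options, the next 9, then 8, 7.
That product is 10 × 9 × 8 × 7 = 5040.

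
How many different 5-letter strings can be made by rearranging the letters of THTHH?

10

THTHH has 5 letters with H appearing 3 times and T appearing twice.
So there are 5! / (3!·2!) = 10 distinguishable arrangements.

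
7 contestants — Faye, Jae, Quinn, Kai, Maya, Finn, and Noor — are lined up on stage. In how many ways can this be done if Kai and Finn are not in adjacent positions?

There are 7! = 5040 arrangements in all. If Kai and Finn are adjacent, merging them into one block gives 2·(6)! = 1440 arrangements.
So 5040 − 1440 = 3600 arrangements keep them apart.

3600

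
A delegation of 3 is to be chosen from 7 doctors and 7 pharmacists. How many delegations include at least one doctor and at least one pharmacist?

Total 3-person selections from all 14: C(14,3) = 364.
Subtract selections that omit an entire group: no doctors → C(7,3) = 35; no pharmacists → C(7,3) = 35.
Both groups omitted at once is impossible, so 364 − 70 = 294.

294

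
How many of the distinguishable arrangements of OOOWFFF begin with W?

20

With the first slot taken by W, it remains to arrange the other 6 letters (OOOFFF).
Those 6 letters have F appearing 3 times and O appearing 3 times, giving (6)!/(3!·3!) = 20.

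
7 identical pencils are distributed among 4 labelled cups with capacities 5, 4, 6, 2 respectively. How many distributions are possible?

70

By stars and bars, unrestricted non-negative solutions to x_1+…+x_4 = 7 number C(7+3,3) = 120.
Subtract solutions that violate a single cap (substitute x_i' = x_i − (cap_i+1)): x_1 ≥ 6 gives C(4,3) = 4; x_2 ≥ 5 gives C(5,3) = 10; x_3 ≥ 7 gives C(3,3) = 1; x_4 ≥ 3 gives C(7,3) = 35. Together 50.
No two caps can be exceeded simultaneously, so the pair terms are all 0.
By inclusion–exclusion the count is 120 − 50 + 0 = 70.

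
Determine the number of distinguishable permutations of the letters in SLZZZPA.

840

The 7 letters of SLZZZPA have repeats: Z appearing 3 times.
Dividing 7! = 5040 by 3! = 6 for the repeated letters gives 840.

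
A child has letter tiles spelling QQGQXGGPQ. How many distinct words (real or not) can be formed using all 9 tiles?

Letter multiplicities in QQGQXGGPQ: G×3, P×1, Q×4, X×1.
Dividing 9! = 362880 by 4!·3! = 144 for the repeated letters gives 2520.

2520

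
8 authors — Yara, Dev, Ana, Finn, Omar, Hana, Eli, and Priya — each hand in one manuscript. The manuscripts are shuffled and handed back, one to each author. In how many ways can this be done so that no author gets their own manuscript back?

This is the derangement count D_8: permutations of 8 items with no fixed point.
By inclusion–exclusion this is Σ_{j=0}^{8} (−1)^j C(8,j)·(8−j)!.
Computing: 40320 − 40320 + 20160 − 6720 + 1680 − 336 + 56 − 8 + 1 = 14833.

14833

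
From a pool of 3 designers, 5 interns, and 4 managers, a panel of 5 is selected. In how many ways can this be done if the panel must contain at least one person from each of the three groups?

Unrestricted: C(12,5) = 792 ways to pick any 5 of the 12.
Subtract selections that omit an entire group: no designers → C(9,5) = 126; no interns → C(7,5) = 21; no managers → C(8,5) = 56.
Add back selections omitting two groups (i.e. drawn from a single group): C(3,5) + C(5,5) + C(4,5) = 1.
By inclusion–exclusion: 792 − 203 + 1 = 590.

590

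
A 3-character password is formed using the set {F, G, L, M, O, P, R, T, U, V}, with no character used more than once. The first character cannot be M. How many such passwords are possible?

The first character has 10−1 = 9 choices (anything except M).
The remaining 2 characters are filled from the other 9 symbols without repetition: 9 × 8 = 72.
Total: 9 × 72 = 648.

648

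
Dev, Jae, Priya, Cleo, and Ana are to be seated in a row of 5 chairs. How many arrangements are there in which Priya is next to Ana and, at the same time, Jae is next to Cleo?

24

Treat {Priya,Ana} as one block (2 orders) and {Jae,Cleo} as another (2 orders).
That leaves 3 units to arrange: 2 × 2 × 3! = 4 × 6 = 24.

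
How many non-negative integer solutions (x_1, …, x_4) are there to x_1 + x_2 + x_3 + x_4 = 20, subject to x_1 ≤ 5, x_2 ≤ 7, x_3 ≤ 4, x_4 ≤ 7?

20

Without the upper bounds there are C(23,3) = 1771 ways to split 20 among 4 variables.
Subtract solutions that violate a single cap (substitute x_i' = x_i − (cap_i+1)): x_1 ≥ 6 gives C(17,3) = 680; x_2 ≥ 8 gives C(15,3) = 455; x_3 ≥ 5 gives C(18,3) = 816; x_4 ≥ 8 gives C(15,3) = 455. Together 2406.
Add back pairs where two caps are both exceeded: 84 + 220 + 84 + 120 + 35 + 120 = 663.
Subtract triples: 4 + 0 + 4 + 0 = 8.
By inclusion–exclusion the count is 1771 − 2406 + 663 − 8 = 20.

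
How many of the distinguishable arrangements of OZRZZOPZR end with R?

Fix R in the last position and arrange the remaining 8 letters.
Those 8 letters have O appearing twice and Z appearing 4 times, giving (8)!/(4!·2!) = 840.

840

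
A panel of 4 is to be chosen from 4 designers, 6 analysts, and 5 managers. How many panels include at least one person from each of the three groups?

720

Unrestricted: C(15,4) = 1365 ways to pick any 4 of the 15.
Subtract selections that omit an entire group: no designers → C(11,4) = 330; no analysts → C(9,4) = 126; no managers → C(10,4) = 210.
Add back selections omitting two groups (i.e. drawn from a single group): C(4,4) + C(6,4) + C(5,4) = 21.
By inclusion–exclusion: 1365 − 666 + 21 = 720.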